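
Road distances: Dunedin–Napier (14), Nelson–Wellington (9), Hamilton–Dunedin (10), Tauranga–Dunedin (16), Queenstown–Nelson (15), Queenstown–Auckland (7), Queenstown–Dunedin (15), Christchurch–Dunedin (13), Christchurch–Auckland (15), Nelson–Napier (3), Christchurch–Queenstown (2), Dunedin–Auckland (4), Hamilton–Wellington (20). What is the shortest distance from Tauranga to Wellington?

42

A few of the Tauranga→Wellington routes:
Tauranga→Dunedin→Hamilton→Wellington: 16 + 10 + 20 = 46
Tauranga→Dunedin→Napier→Nelson→Wellington: 16 + 14 + 3 + 9 = 42
Tauranga→Dunedin→Auckland→Queenstown→Nelson→Wellington: 16 + 4 + 7 + 15 + 9 = 51
Best route has total 42.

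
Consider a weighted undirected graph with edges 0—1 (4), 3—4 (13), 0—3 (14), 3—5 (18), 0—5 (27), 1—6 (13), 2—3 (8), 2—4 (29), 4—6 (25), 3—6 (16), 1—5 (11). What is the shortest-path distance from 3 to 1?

18

Some routes from 3 to 1:
3 - 6 - 1: 16 + 13 = 29
3 - 5 - 1: 18 + 11 = 29
3 - 0 - 1: 14 + 4 = 18
Shortest: 18.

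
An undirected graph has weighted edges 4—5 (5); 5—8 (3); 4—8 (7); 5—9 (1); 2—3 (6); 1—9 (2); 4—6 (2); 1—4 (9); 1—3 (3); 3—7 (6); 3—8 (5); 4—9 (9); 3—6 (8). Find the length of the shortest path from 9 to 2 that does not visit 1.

Some routes from 9 to 2 avoiding 1:
9-5-4-8-3-2: 1 + 5 + 7 + 5 + 6 = 24
9-4-8-3-2: 9 + 7 + 5 + 6 = 27
9-5-4-6-3-2: 1 + 5 + 2 + 8 + 6 = 22
9-4-6-3-2: 9 + 2 + 8 + 6 = 25
9-5-8-4-6-3-2: 1 + 3 + 7 + 2 + 8 + 6 = 27
9-5-8-3-2: 1 + 3 + 5 + 6 = 15
Best route has total 15.

15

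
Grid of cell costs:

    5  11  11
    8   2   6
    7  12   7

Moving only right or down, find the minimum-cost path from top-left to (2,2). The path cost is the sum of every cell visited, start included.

Best path: r0c0→r1c0→r1c1→r1c2→r2c2
Cost: 5 + 8 + 2 + 6 + 7 = 28
(Top row then right column would cost 40.)

28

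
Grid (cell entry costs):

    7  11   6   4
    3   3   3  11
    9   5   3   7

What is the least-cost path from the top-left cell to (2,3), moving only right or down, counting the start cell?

Path r0c0→r1c0→r1c1→r1c2→r2c2→r2c3: 7 + 3 + 3 + 3 + 3 + 7 = 26.

26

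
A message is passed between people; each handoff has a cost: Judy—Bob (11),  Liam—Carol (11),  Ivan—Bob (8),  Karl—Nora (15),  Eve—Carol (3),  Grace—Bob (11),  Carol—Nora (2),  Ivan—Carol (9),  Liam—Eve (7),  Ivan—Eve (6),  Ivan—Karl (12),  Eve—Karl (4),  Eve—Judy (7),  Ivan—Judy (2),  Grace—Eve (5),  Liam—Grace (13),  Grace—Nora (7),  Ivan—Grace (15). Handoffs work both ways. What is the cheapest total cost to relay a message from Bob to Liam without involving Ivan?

23

Checking several routes:
Bob - Grace - Nora - Carol - Eve - Liam: 11 + 7 + 2 + 3 + 7 = 30
Bob - Grace - Eve - Liam: 11 + 5 + 7 = 23
Bob - Grace - Eve - Carol - Liam: 11 + 5 + 3 + 11 = 30
Bob - Grace - Nora - Carol - Liam: 11 + 7 + 2 + 11 = 31
Bob - Judy - Eve - Liam: 11 + 7 + 7 = 25
Bob - Grace - Liam: 11 + 13 = 24
Best route has total 23.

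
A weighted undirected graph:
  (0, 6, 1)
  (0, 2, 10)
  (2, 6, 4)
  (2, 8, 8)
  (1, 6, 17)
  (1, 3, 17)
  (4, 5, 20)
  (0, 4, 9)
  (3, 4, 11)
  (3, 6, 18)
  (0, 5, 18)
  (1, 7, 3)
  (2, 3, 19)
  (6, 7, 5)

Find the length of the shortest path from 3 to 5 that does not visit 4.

A few of the 3→5 routes:
3 → 2 → 6 → 0 → 5: 19 + 4 + 1 + 18 = 42
3 → 6 → 0 → 5: 18 + 1 + 18 = 37
3 → 1 → 7 → 6 → 0 → 5: 17 + 3 + 5 + 1 + 18 = 44
3 → 2 → 0 → 5: 19 + 10 + 18 = 47
Shortest: 37.

37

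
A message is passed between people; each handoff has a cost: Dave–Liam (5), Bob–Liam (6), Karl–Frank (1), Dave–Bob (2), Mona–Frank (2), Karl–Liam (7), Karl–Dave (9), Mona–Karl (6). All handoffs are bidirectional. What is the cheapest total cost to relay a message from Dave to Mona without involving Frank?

Routes from Dave to Mona avoiding Frank:
Dave - Karl - Mona: 9 + 6 = 15
Dave - Bob - Liam - Karl - Mona: 2 + 6 + 7 + 6 = 21
Dave - Liam - Karl - Mona: 5 + 7 + 6 = 18
Shortest: 15.

15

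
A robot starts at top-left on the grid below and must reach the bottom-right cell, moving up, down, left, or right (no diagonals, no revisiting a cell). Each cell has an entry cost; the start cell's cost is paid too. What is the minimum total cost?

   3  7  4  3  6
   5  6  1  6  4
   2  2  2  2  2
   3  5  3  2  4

Take r0c0 r1c0 r2c0 r2c1 r2c2 r2c3 r2c4 r3c4 for a total of 3 + 5 + 2 + 2 + 2 + 2 + 2 + 4 = 22.

22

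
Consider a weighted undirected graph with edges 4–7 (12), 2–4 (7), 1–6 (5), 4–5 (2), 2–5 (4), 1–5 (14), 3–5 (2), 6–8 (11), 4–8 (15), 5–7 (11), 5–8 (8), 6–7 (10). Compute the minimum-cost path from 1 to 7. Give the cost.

15

Comparing a few candidate routes:
1-5-4-7: 14 + 2 + 12 = 28
1-5-7: 14 + 11 = 25
1-6-7: 5 + 10 = 15
Shortest: 15.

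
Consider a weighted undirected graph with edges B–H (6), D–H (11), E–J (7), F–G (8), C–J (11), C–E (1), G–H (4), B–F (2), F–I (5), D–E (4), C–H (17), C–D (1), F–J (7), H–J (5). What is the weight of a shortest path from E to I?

Some routes from E to I:
E-C-D-H-B-F-I: 1 + 1 + 11 + 6 + 2 + 5 = 26
E-C-J-F-I: 1 + 11 + 7 + 5 = 24
E-J-F-I: 7 + 7 + 5 = 19
E-J-H-B-F-I: 7 + 5 + 6 + 2 + 5 = 25
The minimum is 19.

19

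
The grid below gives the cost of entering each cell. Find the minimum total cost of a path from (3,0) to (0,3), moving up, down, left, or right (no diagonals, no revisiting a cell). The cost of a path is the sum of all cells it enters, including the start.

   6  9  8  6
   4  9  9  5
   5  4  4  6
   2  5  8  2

32

One optimal route is (3,0) (2,0) (2,1) (2,2) (2,3) (1,3) (0,3).
Its cost is 2 + 5 + 4 + 4 + 6 + 5 + 6 = 32.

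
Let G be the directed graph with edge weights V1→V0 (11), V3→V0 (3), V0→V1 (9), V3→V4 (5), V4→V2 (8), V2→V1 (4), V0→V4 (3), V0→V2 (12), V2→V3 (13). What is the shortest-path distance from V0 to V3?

24

Candidate routes:
V0-V4-V2-V3: 3 + 8 + 13 = 24
V0-V2-V3: 12 + 13 = 25
Best route has total 24.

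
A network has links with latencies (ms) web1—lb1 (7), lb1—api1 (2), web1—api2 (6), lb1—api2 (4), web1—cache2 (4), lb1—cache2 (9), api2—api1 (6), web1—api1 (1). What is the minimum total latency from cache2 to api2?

10

Comparing a few candidate routes:
cache2→web1→api2: 4 + 6 = 10
cache2→web1→api1→lb1→api2: 4 + 1 + 2 + 4 = 11
cache2→lb1→api2: 9 + 4 = 13
cache2→web1→lb1→api2: 4 + 7 + 4 = 15
cache2→web1→api1→api2: 4 + 1 + 6 = 11
The minimum is 10 ms.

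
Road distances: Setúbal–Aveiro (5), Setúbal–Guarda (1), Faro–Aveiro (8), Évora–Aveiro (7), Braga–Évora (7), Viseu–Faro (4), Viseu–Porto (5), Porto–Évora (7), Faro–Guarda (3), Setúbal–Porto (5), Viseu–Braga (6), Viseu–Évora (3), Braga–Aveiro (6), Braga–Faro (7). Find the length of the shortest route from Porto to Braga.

11

Some routes from Porto to Braga:
Porto→Viseu→Braga: 5 + 6 = 11
Porto→Viseu→Évora→Braga: 5 + 3 + 7 = 15
Porto→Viseu→Faro→Braga: 5 + 4 + 7 = 16
Porto→Évora→Braga: 7 + 7 = 14
Shortest: 11.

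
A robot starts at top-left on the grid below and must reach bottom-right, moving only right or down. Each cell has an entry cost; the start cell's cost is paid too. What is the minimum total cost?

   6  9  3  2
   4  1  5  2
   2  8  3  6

Best path: (0,0) -> (1,0) -> (1,1) -> (1,2) -> (1,3) -> (2,3)
Cost: 6 + 4 + 1 + 5 + 2 + 6 = 24
(Top row then right column would cost 28.)

24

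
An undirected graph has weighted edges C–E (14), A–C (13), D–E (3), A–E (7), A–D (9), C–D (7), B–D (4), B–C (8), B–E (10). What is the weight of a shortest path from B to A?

A few of the B→A routes:
B → D → A: 4 + 9 = 13
B → E → A: 10 + 7 = 17
B → D → E → A: 4 + 3 + 7 = 14
Shortest: 13.

13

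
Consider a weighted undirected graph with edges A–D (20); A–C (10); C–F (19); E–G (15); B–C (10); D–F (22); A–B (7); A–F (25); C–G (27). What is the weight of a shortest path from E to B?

52

Routes from E to B:
E - G - C - A - B: 15 + 27 + 10 + 7 = 59
E - G - C - F - D - A - B: 15 + 27 + 19 + 22 + 20 + 7 = 110
E - G - C - F - A - B: 15 + 27 + 19 + 25 + 7 = 93
E - G - C - B: 15 + 27 + 10 = 52
Best route has total 52.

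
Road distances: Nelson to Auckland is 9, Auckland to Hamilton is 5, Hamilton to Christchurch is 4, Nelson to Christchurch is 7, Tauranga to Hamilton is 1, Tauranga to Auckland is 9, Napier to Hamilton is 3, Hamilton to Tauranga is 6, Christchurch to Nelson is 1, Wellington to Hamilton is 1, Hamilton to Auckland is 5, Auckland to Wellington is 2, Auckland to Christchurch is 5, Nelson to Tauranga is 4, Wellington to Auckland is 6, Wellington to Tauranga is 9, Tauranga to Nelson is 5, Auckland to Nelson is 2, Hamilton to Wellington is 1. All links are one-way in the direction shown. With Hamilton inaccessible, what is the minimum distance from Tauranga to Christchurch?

12

Paths from Tauranga to Christchurch avoiding Hamilton:
Tauranga→Auckland→Christchurch: 9 + 5 = 14
Tauranga→Nelson→Auckland→Christchurch: 5 + 9 + 5 = 19
Tauranga→Nelson→Christchurch: 5 + 7 = 12
Tauranga→Auckland→Nelson→Christchurch: 9 + 2 + 7 = 18
Shortest: 12.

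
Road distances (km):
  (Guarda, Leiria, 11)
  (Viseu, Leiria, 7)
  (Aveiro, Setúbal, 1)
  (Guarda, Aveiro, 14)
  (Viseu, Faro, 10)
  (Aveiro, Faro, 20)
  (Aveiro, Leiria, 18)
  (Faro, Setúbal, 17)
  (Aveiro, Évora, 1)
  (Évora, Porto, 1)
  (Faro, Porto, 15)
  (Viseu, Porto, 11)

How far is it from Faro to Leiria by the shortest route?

17

Checking several routes:
Faro→Porto→Évora→Aveiro→Leiria: 15 + 1 + 1 + 18 = 35
Faro→Porto→Viseu→Leiria: 15 + 11 + 7 = 33
Faro→Viseu→Leiria: 10 + 7 = 17
The minimum is 17 km.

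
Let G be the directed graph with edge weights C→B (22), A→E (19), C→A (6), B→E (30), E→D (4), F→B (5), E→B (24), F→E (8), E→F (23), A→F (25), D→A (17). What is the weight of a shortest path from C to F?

Routes from C to F:
C-B-E-D-A-F: 22 + 30 + 4 + 17 + 25 = 98
C-A-E-F: 6 + 19 + 23 = 48
C-A-F: 6 + 25 = 31
C-B-E-F: 22 + 30 + 23 = 75
The minimum is 31.

31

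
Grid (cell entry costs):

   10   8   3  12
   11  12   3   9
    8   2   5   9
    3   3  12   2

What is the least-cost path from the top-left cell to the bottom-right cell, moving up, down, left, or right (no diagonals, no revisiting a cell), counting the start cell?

40

One optimal route is (0,0) → (0,1) → (0,2) → (1,2) → (2,2) → (2,3) → (3,3).
Its cost is 10 + 8 + 3 + 3 + 5 + 9 + 2 = 40.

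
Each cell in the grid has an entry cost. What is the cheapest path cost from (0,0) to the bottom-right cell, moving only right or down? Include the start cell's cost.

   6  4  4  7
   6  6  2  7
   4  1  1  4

21

One optimal route is r0c0→r0c1→r0c2→r1c2→r2c2→r2c3.
Its cost is 6 + 4 + 4 + 2 + 1 + 4 = 21.
(Top row then right column would cost 32.)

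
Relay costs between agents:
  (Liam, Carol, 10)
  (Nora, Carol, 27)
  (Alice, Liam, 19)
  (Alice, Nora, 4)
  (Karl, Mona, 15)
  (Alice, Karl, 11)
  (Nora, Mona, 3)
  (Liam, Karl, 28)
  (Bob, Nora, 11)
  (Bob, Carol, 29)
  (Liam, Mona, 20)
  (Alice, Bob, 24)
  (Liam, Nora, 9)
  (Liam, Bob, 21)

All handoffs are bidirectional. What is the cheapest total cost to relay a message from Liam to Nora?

Some routes from Liam to Nora:
Liam→Bob→Nora: 21 + 11 = 32
Liam→Mona→Nora: 20 + 3 = 23
Liam→Nora: 9
Liam→Alice→Nora: 19 + 4 = 23
Best route has total 9.

9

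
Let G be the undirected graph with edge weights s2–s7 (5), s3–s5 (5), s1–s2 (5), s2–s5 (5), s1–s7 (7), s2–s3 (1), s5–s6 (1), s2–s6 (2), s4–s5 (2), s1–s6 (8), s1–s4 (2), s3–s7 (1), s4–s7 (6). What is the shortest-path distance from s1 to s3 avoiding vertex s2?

Some routes from s1 to s3 avoiding s2:
s1-s7-s3: 7 + 1 = 8
s1-s6-s5-s3: 8 + 1 + 5 = 14
s1-s4-s5-s3: 2 + 2 + 5 = 9
s1-s4-s7-s3: 2 + 6 + 1 = 9
The minimum is 8.

8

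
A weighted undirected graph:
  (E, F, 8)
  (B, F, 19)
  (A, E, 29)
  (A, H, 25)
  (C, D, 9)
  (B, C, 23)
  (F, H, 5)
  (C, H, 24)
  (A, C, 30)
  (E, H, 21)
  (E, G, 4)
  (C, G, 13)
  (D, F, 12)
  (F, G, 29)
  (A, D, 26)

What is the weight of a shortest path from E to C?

Comparing a few candidate routes:
E -> F -> H -> C: 8 + 5 + 24 = 37
E -> F -> D -> C: 8 + 12 + 9 = 29
E -> G -> C: 4 + 13 = 17
Shortest: 17.

17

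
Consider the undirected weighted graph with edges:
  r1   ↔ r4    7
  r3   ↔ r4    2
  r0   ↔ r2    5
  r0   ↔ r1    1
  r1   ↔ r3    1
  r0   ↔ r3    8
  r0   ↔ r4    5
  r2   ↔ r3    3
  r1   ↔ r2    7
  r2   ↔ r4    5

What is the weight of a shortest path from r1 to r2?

4

Comparing a few candidate routes:
r1 -> r0 -> r4 -> r3 -> r2: 1 + 5 + 2 + 3 = 11
r1 -> r3 -> r2: 1 + 3 = 4
r1 -> r2: 7
r1 -> r3 -> r4 -> r2: 1 + 2 + 5 = 8
r1 -> r0 -> r2: 1 + 5 = 6
Best route has total 4.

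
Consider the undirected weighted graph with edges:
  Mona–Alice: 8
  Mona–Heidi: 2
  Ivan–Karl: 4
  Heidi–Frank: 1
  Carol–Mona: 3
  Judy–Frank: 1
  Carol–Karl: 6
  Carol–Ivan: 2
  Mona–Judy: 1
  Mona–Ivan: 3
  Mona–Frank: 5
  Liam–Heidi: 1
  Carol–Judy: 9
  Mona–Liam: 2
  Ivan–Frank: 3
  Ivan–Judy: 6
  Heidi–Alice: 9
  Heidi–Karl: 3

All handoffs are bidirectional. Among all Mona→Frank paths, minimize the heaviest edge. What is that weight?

1

Comparing a few candidate routes:
Mona → Liam → Heidi → Frank: max(2, 1, 1) = 2
Mona → Carol → Ivan → Frank: max(3, 2, 3) = 3
Mona → Ivan → Frank: max(3, 3) = 3
Mona → Heidi → Karl → Ivan → Frank: max(2, 3, 4, 3) = 4
Mona → Heidi → Frank: max(2, 1) = 2
Mona → Judy → Frank: max(1, 1) = 1
The minimum achievable maximum is 1.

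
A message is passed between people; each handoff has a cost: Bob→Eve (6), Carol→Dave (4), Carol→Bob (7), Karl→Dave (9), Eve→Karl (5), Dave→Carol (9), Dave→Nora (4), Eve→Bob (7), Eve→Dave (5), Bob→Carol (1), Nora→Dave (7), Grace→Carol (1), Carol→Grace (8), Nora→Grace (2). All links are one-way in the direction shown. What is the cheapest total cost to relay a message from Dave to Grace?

6

Candidate routes:
Dave→Carol→Grace: 9 + 8 = 17
Dave→Nora→Grace: 4 + 2 = 6
Best route has total 6.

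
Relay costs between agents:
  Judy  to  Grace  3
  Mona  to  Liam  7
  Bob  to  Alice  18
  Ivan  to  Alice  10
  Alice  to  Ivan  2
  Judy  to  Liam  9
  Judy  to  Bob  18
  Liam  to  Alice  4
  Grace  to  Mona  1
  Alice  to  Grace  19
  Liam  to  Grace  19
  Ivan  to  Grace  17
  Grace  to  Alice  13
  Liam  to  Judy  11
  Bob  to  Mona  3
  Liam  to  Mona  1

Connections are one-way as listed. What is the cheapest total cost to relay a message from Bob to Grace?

Checking several routes:
Bob-Mona-Liam-Grace: 3 + 7 + 19 = 29
Bob-Mona-Liam-Judy-Grace: 3 + 7 + 11 + 3 = 24
Bob-Mona-Liam-Alice-Ivan-Grace: 3 + 7 + 4 + 2 + 17 = 33
Shortest: 24.

24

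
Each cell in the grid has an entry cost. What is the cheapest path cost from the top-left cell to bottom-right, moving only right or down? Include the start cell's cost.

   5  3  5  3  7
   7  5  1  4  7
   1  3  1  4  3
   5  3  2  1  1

19

Path (0,0) -> (0,1) -> (0,2) -> (1,2) -> (2,2) -> (3,2) -> (3,3) -> (3,4): 5 + 3 + 5 + 1 + 1 + 2 + 1 + 1 = 19.
For comparison, the top-then-right route costs 34.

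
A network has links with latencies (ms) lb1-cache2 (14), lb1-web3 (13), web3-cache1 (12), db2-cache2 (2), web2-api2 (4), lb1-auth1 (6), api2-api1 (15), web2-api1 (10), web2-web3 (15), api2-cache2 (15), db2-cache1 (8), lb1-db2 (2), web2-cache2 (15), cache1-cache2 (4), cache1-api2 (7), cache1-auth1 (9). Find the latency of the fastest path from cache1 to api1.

Comparing a few candidate routes:
cache1 -> cache2 -> api2 -> web2 -> api1: 4 + 15 + 4 + 10 = 33
cache1 -> api2 -> api1: 7 + 15 = 22
cache1 -> cache2 -> web2 -> api1: 4 + 15 + 10 = 29
cache1 -> api2 -> web2 -> api1: 7 + 4 + 10 = 21
Best route has total 21 ms.

21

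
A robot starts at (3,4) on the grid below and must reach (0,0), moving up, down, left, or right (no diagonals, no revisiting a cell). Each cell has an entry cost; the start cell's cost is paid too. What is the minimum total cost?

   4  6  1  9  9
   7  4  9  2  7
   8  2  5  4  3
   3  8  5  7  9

37

Best path: r3c4 -> r2c4 -> r2c3 -> r2c2 -> r2c1 -> r1c1 -> r0c1 -> r0c0
Cost: 9 + 3 + 4 + 5 + 2 + 4 + 6 + 4 = 37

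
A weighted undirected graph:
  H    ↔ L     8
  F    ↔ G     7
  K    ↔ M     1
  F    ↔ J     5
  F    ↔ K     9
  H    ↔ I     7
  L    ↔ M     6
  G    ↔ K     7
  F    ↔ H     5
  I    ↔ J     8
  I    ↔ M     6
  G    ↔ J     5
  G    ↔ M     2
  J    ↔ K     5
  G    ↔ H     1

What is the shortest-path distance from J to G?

Some routes from J to G:
J -> G: 5
J -> F -> H -> G: 5 + 5 + 1 = 11
J -> K -> M -> G: 5 + 1 + 2 = 8
Shortest: 5.

5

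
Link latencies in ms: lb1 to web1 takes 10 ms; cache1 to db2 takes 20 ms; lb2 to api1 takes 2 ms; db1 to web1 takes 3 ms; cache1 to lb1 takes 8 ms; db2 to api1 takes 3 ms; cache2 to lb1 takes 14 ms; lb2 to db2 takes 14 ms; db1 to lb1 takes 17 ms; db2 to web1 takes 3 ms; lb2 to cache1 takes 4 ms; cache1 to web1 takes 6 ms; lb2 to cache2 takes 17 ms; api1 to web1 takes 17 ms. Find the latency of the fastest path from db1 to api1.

9

A few of the db1→api1 routes:
db1 - web1 - db2 - lb2 - api1: 3 + 3 + 14 + 2 = 22
db1 - web1 - cache1 - lb2 - api1: 3 + 6 + 4 + 2 = 15
db1 - web1 - api1: 3 + 17 = 20
db1 - web1 - db2 - api1: 3 + 3 + 3 = 9
The minimum is 9 ms.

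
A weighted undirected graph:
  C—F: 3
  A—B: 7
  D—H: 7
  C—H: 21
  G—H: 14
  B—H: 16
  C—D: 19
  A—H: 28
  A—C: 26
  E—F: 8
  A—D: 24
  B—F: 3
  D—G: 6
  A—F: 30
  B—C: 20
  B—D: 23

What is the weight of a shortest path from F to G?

A few of the F→G routes:
F-C-H-D-G: 3 + 21 + 7 + 6 = 37
F-B-H-G: 3 + 16 + 14 = 33
F-B-H-D-G: 3 + 16 + 7 + 6 = 32
F-C-D-G: 3 + 19 + 6 = 28
F-B-D-G: 3 + 23 + 6 = 32
The minimum is 28.

28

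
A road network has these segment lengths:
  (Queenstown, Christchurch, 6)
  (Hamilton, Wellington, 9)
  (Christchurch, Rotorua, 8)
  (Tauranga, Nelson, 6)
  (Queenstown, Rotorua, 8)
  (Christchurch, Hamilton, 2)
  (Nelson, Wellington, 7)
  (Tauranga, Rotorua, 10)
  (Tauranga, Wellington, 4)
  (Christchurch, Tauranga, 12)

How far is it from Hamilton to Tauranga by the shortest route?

Candidate routes:
Hamilton - Christchurch - Rotorua - Tauranga: 2 + 8 + 10 = 20
Hamilton - Christchurch - Tauranga: 2 + 12 = 14
Hamilton - Wellington - Nelson - Tauranga: 9 + 7 + 6 = 22
Hamilton - Christchurch - Queenstown - Rotorua - Tauranga: 2 + 6 + 8 + 10 = 26
Hamilton - Wellington - Tauranga: 9 + 4 = 13
The minimum is 13.

13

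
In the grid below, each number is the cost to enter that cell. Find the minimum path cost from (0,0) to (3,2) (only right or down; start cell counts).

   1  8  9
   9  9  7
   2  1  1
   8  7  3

Path (0,0) → (1,0) → (2,0) → (2,1) → (2,2) → (3,2): 1 + 9 + 2 + 1 + 1 + 3 = 17.

17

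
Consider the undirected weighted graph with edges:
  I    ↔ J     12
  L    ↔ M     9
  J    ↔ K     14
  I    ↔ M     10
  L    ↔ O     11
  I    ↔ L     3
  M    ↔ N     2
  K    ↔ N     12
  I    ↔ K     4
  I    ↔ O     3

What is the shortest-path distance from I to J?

12

Routes from I to J:
I-O-L-M-N-K-J: 3 + 11 + 9 + 2 + 12 + 14 = 51
I-J: 12
I-L-M-N-K-J: 3 + 9 + 2 + 12 + 14 = 40
I-M-N-K-J: 10 + 2 + 12 + 14 = 38
I-K-J: 4 + 14 = 18
Shortest: 12.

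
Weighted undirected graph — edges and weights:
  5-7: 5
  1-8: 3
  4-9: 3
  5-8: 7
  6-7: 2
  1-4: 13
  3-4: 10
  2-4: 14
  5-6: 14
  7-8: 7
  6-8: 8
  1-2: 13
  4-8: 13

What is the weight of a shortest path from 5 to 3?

30

Some routes from 5 to 3:
5→8→1→4→3: 7 + 3 + 13 + 10 = 33
5→8→4→3: 7 + 13 + 10 = 30
5→7→8→4→3: 5 + 7 + 13 + 10 = 35
The minimum is 30.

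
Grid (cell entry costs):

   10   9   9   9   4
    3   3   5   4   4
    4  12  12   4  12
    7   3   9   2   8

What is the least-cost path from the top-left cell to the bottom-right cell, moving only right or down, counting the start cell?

One optimal route is r0c0 -> r1c0 -> r1c1 -> r1c2 -> r1c3 -> r2c3 -> r3c3 -> r3c4.
Its cost is 10 + 3 + 3 + 5 + 4 + 4 + 2 + 8 = 39.

39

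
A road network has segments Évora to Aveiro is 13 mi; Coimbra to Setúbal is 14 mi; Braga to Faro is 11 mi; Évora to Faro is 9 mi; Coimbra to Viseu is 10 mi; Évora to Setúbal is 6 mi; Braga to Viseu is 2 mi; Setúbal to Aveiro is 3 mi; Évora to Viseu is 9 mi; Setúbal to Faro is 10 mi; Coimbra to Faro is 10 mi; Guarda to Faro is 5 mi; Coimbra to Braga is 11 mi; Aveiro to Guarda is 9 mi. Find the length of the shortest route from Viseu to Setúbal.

A few of the Viseu→Setúbal routes:
Viseu - Évora - Aveiro - Setúbal: 9 + 13 + 3 = 25
Viseu - Évora - Setúbal: 9 + 6 = 15
Viseu - Braga - Faro - Setúbal: 2 + 11 + 10 = 23
Viseu - Coimbra - Setúbal: 10 + 14 = 24
Shortest: 15 mi.

15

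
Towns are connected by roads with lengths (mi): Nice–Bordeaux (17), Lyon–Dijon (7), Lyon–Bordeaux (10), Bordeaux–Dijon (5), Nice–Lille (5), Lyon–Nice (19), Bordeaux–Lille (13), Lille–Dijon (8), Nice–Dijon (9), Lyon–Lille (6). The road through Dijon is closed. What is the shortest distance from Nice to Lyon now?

Paths from Nice to Lyon avoiding Dijon:
Nice → Lille → Lyon: 5 + 6 = 11
Nice → Lyon: 19
Nice → Bordeaux → Lyon: 17 + 10 = 27
Nice → Lille → Bordeaux → Lyon: 5 + 13 + 10 = 28
Nice → Bordeaux → Lille → Lyon: 17 + 13 + 6 = 36
The minimum is 11 mi.

11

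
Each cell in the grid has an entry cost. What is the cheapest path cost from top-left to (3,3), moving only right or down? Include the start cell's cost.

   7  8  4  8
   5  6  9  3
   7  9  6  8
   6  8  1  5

Cheapest: r0c0→r1c0→r1c1→r1c2→r2c2→r3c2→r3c3
  7 + 5 + 6 + 9 + 6 + 1 + 5 = 39

39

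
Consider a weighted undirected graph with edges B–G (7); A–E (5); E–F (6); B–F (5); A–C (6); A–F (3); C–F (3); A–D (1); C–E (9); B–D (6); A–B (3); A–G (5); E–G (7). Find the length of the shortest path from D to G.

Comparing a few candidate routes:
D→A→G: 1 + 5 = 6
D→B→G: 6 + 7 = 13
D→A→B→G: 1 + 3 + 7 = 11
The minimum is 6.

6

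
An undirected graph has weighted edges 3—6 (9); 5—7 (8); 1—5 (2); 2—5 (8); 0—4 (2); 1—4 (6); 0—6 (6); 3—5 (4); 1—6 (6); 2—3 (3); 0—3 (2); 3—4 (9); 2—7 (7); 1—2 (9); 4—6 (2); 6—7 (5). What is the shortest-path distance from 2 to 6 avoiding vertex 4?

Some routes from 2 to 6 avoiding 4:
2 -> 1 -> 6: 9 + 6 = 15
2 -> 3 -> 6: 3 + 9 = 12
2 -> 3 -> 0 -> 6: 3 + 2 + 6 = 11
2 -> 7 -> 6: 7 + 5 = 12
2 -> 3 -> 5 -> 1 -> 6: 3 + 4 + 2 + 6 = 15
Best route has total 11.

11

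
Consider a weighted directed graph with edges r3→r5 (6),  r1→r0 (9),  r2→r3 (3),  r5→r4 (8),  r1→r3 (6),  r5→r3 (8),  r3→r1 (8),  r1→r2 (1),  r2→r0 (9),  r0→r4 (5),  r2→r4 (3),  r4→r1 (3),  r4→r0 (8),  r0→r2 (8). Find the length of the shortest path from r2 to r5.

Candidate routes:
r2 - r3 - r5: 3 + 6 = 9
r2 - r0 - r4 - r1 - r3 - r5: 9 + 5 + 3 + 6 + 6 = 29
r2 - r4 - r1 - r3 - r5: 3 + 3 + 6 + 6 = 18
Shortest: 9.

9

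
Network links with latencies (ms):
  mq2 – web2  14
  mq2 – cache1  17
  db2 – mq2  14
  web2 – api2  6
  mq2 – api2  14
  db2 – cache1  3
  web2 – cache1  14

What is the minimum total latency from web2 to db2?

17

Checking several routes:
web2 → api2 → mq2 → db2: 6 + 14 + 14 = 34
web2 → mq2 → db2: 14 + 14 = 28
web2 → mq2 → cache1 → db2: 14 + 17 + 3 = 34
web2 → cache1 → db2: 14 + 3 = 17
web2 → api2 → mq2 → cache1 → db2: 6 + 14 + 17 + 3 = 40
The minimum is 17 ms.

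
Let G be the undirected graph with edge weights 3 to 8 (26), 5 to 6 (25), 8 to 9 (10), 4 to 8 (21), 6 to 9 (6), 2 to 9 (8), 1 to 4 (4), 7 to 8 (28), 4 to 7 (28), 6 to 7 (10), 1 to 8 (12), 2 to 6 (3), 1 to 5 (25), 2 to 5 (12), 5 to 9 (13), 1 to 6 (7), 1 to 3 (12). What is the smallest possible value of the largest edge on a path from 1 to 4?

Some routes from 1 to 4:
1-6-2-5-9-8-4: max(7, 3, 12, 13, 10, 21) = 21
1-6-2-9-8-4: max(7, 3, 8, 10, 21) = 21
1-4: max(4) = 4
Best route has worst link 4.

4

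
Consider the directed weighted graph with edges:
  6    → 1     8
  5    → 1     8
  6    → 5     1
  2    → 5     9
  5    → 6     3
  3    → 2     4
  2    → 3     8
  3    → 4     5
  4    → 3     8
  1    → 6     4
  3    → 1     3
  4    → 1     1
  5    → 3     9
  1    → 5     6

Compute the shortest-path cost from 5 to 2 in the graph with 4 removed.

13

Paths from 5 to 2 avoiding 4:
5 -> 3 -> 2: 9 + 4 = 13
Best route has total 13.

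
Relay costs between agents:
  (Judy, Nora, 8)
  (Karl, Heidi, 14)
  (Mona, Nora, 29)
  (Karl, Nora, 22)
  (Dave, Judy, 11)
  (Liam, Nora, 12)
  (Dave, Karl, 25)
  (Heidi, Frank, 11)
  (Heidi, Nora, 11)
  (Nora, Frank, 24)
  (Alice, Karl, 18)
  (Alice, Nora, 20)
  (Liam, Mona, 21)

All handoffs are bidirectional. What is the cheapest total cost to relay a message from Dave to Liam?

31

A few of the Dave→Liam routes:
Dave → Karl → Nora → Liam: 25 + 22 + 12 = 59
Dave → Judy → Nora → Liam: 11 + 8 + 12 = 31
Dave → Judy → Nora → Mona → Liam: 11 + 8 + 29 + 21 = 69
Dave → Karl → Heidi → Nora → Liam: 25 + 14 + 11 + 12 = 62
Shortest: 31.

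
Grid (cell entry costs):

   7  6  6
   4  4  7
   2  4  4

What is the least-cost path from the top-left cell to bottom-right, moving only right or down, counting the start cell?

21

Path (0,0)→(1,0)→(2,0)→(2,1)→(2,2): 7 + 4 + 2 + 4 + 4 = 21.
For comparison, the top-then-right route costs 30.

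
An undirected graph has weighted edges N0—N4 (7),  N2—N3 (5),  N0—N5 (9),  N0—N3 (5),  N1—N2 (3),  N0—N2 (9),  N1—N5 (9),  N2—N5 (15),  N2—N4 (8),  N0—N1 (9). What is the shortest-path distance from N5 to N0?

9

Some routes from N5 to N0:
N5-N0: 9
N5-N1-N0: 9 + 9 = 18
N5-N2-N3-N0: 15 + 5 + 5 = 25
N5-N1-N2-N3-N0: 9 + 3 + 5 + 5 = 22
N5-N2-N0: 15 + 9 = 24
N5-N1-N2-N0: 9 + 3 + 9 = 21
The minimum is 9.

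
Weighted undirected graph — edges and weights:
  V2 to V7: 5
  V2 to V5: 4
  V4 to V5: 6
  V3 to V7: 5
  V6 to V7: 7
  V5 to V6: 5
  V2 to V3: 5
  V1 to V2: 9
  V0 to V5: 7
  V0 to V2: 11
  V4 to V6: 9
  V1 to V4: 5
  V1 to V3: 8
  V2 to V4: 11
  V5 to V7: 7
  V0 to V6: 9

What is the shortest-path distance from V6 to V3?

A few of the V6→V3 routes:
V6 → V7 → V2 → V3: 7 + 5 + 5 = 17
V6 → V5 → V2 → V3: 5 + 4 + 5 = 14
V6 → V7 → V3: 7 + 5 = 12
The minimum is 12.

12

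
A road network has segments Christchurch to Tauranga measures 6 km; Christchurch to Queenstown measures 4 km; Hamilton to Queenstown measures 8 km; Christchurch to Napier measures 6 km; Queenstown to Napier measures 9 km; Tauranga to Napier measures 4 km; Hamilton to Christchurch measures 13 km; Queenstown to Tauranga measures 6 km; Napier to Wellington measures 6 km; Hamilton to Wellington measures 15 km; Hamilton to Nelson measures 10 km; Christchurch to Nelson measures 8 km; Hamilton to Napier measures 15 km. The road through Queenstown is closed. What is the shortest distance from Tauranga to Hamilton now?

19

Comparing a few candidate routes:
Tauranga -> Christchurch -> Nelson -> Hamilton: 6 + 8 + 10 = 24
Tauranga -> Christchurch -> Hamilton: 6 + 13 = 19
Tauranga -> Napier -> Hamilton: 4 + 15 = 19
Tauranga -> Napier -> Wellington -> Hamilton: 4 + 6 + 15 = 25
Tauranga -> Napier -> Christchurch -> Hamilton: 4 + 6 + 13 = 23
Shortest: 19 km.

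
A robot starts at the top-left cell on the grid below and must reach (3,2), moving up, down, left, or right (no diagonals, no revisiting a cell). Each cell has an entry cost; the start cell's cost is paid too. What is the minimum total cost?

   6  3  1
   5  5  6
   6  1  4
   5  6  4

Best path: [0,0] → [0,1] → [1,1] → [2,1] → [2,2] → [3,2]
Cost: 6 + 3 + 5 + 1 + 4 + 4 = 23

23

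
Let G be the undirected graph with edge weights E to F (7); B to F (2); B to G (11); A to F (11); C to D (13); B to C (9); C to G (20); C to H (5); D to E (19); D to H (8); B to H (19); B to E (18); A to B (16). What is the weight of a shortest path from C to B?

A few of the C→B routes:
C → B: 9
C → G → B: 20 + 11 = 31
C → H → B: 5 + 19 = 24
C → D → H → B: 13 + 8 + 19 = 40
Best route has total 9.

9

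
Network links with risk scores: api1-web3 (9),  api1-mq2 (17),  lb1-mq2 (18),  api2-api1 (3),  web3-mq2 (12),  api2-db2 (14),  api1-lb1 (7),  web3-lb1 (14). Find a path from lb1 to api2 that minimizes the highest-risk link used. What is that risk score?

Checking several routes:
lb1 - web3 - mq2 - api1 - api2: max(14, 12, 17, 3) = 17
lb1 - api1 - api2: max(7, 3) = 7
lb1 - web3 - api1 - api2: max(14, 9, 3) = 14
Smallest bottleneck: 7.

7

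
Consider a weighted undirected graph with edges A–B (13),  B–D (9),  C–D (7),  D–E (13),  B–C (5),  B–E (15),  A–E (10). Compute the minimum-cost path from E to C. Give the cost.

A few of the E→C routes:
E→B→C: 15 + 5 = 20
E→B→D→C: 15 + 9 + 7 = 31
E→D→C: 13 + 7 = 20
E→D→B→C: 13 + 9 + 5 = 27
E→A→B→C: 10 + 13 + 5 = 28
Shortest: 20.

20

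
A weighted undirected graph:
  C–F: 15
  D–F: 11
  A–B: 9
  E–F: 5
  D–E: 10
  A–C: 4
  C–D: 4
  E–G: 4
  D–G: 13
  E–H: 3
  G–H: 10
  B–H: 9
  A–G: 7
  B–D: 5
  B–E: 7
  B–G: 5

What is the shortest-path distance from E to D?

10

Checking several routes:
E→G→B→D: 4 + 5 + 5 = 14
E→B→D: 7 + 5 = 12
E→D: 10
Shortest: 10.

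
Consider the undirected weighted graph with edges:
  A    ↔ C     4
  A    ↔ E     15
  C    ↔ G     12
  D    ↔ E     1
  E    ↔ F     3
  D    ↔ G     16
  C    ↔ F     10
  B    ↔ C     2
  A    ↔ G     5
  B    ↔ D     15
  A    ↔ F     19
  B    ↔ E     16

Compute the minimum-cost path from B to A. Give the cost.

Comparing a few candidate routes:
B -> C -> F -> E -> A: 2 + 10 + 3 + 15 = 30
B -> E -> A: 16 + 15 = 31
B -> C -> F -> A: 2 + 10 + 19 = 31
B -> C -> G -> A: 2 + 12 + 5 = 19
B -> C -> A: 2 + 4 = 6
Shortest: 6.

6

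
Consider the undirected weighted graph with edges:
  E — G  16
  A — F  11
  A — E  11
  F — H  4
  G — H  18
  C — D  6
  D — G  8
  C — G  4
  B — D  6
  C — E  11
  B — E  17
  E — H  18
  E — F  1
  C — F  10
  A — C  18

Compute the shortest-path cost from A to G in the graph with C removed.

A few of the A→G routes:
A - F - E - G: 11 + 1 + 16 = 28
A - E - G: 11 + 16 = 27
A - E - F - H - G: 11 + 1 + 4 + 18 = 34
A - F - H - G: 11 + 4 + 18 = 33
Shortest: 27.

27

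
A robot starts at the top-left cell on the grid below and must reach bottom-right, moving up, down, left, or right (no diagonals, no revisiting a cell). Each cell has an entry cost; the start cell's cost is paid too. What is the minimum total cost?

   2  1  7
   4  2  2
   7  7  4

Take [0,0] [0,1] [1,1] [1,2] [2,2] for a total of 2 + 1 + 2 + 2 + 4 = 11.

11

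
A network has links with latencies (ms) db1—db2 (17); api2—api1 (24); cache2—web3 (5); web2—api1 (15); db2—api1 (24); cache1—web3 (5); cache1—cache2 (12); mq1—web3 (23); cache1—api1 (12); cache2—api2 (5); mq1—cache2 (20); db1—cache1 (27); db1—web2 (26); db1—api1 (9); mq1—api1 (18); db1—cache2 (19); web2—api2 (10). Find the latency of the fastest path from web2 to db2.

39

Comparing a few candidate routes:
web2 -> api1 -> db1 -> db2: 15 + 9 + 17 = 41
web2 -> api2 -> cache2 -> db1 -> db2: 10 + 5 + 19 + 17 = 51
web2 -> db1 -> db2: 26 + 17 = 43
web2 -> api1 -> db2: 15 + 24 = 39
Shortest: 39 ms.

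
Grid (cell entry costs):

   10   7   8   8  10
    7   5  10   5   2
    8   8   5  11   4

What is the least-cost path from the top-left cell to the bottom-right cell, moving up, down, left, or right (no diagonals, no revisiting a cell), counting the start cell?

43

Cheapest: (0,0) -> (0,1) -> (1,1) -> (1,2) -> (1,3) -> (1,4) -> (2,4)
  10 + 7 + 5 + 10 + 5 + 2 + 4 = 43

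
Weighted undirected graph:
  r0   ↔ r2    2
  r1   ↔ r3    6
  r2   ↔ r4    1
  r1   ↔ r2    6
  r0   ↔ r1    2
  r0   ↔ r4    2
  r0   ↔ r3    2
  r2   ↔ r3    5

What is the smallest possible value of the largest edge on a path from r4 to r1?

Comparing a few candidate routes:
r4-r2-r3-r0-r1: max(1, 5, 2, 2) = 5
r4-r2-r0-r1: max(1, 2, 2) = 2
r4-r0-r1: max(2, 2) = 2
Smallest bottleneck: 2.

2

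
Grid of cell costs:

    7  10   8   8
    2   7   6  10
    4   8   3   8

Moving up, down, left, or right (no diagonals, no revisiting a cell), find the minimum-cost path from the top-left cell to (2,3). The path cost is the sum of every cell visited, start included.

32

Cheapest: [0,0] -> [1,0] -> [2,0] -> [2,1] -> [2,2] -> [2,3]
  7 + 2 + 4 + 8 + 3 + 8 = 32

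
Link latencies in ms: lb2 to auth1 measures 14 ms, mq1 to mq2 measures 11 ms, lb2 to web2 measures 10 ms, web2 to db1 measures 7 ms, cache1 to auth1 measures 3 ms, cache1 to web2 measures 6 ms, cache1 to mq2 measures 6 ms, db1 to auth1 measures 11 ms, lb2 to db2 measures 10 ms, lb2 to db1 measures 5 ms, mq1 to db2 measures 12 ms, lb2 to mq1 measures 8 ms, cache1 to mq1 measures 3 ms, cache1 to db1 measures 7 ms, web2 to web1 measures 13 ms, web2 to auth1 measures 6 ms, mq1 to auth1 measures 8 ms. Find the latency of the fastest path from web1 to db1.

A few of the web1→db1 routes:
web1→web2→cache1→db1: 13 + 6 + 7 = 26
web1→web2→db1: 13 + 7 = 20
web1→web2→lb2→db1: 13 + 10 + 5 = 28
Best route has total 20 ms.

20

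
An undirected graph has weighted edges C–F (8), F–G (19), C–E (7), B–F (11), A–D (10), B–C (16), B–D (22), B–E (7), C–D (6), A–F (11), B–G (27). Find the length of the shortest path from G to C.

Checking several routes:
G-F-B-C: 19 + 11 + 16 = 46
G-B-C: 27 + 16 = 43
G-B-E-C: 27 + 7 + 7 = 41
G-F-B-E-C: 19 + 11 + 7 + 7 = 44
G-F-C: 19 + 8 = 27
Shortest: 27.

27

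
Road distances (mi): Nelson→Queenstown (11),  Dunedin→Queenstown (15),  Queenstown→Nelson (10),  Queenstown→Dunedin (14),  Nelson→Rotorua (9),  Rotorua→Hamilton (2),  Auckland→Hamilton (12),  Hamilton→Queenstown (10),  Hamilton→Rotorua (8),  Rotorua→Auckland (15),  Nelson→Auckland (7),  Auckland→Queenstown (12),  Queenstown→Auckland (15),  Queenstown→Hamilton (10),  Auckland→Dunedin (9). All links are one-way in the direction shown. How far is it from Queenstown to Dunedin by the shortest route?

14

A few of the Queenstown→Dunedin routes:
Queenstown -> Nelson -> Auckland -> Dunedin: 10 + 7 + 9 = 26
Queenstown -> Hamilton -> Rotorua -> Auckland -> Dunedin: 10 + 8 + 15 + 9 = 42
Queenstown -> Auckland -> Dunedin: 15 + 9 = 24
Queenstown -> Dunedin: 14
The minimum is 14 mi.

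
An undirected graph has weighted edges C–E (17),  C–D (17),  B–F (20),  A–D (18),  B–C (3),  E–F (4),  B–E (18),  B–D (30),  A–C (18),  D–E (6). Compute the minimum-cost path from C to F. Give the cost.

Comparing a few candidate routes:
C - B - E - F: 3 + 18 + 4 = 25
C - E - F: 17 + 4 = 21
C - B - F: 3 + 20 = 23
The minimum is 21.

21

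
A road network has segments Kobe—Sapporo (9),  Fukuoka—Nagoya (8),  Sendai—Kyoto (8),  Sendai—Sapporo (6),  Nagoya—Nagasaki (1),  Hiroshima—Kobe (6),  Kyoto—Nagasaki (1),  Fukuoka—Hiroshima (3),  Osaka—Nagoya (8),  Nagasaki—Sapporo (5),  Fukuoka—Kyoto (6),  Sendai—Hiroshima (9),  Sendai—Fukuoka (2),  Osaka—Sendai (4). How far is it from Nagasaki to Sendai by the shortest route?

9

A few of the Nagasaki→Sendai routes:
Nagasaki-Kyoto-Fukuoka-Hiroshima-Sendai: 1 + 6 + 3 + 9 = 19
Nagasaki-Nagoya-Osaka-Sendai: 1 + 8 + 4 = 13
Nagasaki-Kyoto-Sendai: 1 + 8 = 9
Nagasaki-Kyoto-Fukuoka-Sendai: 1 + 6 + 2 = 9
Nagasaki-Nagoya-Fukuoka-Sendai: 1 + 8 + 2 = 11
Nagasaki-Sapporo-Sendai: 5 + 6 = 11
The minimum is 9 km.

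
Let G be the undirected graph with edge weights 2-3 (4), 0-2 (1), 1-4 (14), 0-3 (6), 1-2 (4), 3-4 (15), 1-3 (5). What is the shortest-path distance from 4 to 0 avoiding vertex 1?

20

Paths from 4 to 0 avoiding 1:
4 -> 3 -> 0: 15 + 6 = 21
4 -> 3 -> 2 -> 0: 15 + 4 + 1 = 20
The minimum is 20.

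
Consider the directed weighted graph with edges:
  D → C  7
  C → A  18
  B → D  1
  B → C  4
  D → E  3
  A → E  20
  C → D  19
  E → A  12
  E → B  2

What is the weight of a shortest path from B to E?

4

Candidate routes:
B-C-D-E: 4 + 19 + 3 = 26
B-D-E: 1 + 3 = 4
B-D-C-A-E: 1 + 7 + 18 + 20 = 46
B-C-A-E: 4 + 18 + 20 = 42
Shortest: 4.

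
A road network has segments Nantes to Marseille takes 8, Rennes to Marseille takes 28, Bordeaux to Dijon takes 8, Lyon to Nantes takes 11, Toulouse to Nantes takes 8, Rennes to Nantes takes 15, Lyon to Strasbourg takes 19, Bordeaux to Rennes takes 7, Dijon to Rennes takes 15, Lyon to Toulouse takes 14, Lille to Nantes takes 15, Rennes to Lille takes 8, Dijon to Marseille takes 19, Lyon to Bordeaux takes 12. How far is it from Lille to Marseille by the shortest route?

23

Some routes from Lille to Marseille:
Lille → Rennes → Dijon → Marseille: 8 + 15 + 19 = 42
Lille → Rennes → Marseille: 8 + 28 = 36
Lille → Rennes → Bordeaux → Dijon → Marseille: 8 + 7 + 8 + 19 = 42
Lille → Rennes → Nantes → Marseille: 8 + 15 + 8 = 31
Lille → Nantes → Marseille: 15 + 8 = 23
The minimum is 23.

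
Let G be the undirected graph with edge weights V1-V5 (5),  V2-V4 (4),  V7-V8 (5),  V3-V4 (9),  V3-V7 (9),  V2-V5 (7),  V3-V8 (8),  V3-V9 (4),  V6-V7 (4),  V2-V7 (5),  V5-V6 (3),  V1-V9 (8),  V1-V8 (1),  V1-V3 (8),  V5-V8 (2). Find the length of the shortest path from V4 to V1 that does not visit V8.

Checking several routes:
V4 -> V3 -> V9 -> V1: 9 + 4 + 8 = 21
V4 -> V2 -> V5 -> V1: 4 + 7 + 5 = 16
V4 -> V2 -> V7 -> V3 -> V1: 4 + 5 + 9 + 8 = 26
V4 -> V2 -> V7 -> V6 -> V5 -> V1: 4 + 5 + 4 + 3 + 5 = 21
V4 -> V3 -> V1: 9 + 8 = 17
The minimum is 16.

16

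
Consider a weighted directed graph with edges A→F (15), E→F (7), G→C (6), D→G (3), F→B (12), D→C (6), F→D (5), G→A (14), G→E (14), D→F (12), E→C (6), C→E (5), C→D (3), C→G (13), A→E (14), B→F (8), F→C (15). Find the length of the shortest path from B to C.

Comparing a few candidate routes:
B-F-D-G-C: 8 + 5 + 3 + 6 = 22
B-F-C: 8 + 15 = 23
B-F-D-G-E-C: 8 + 5 + 3 + 14 + 6 = 36
B-F-D-C: 8 + 5 + 6 = 19
Shortest: 19.

19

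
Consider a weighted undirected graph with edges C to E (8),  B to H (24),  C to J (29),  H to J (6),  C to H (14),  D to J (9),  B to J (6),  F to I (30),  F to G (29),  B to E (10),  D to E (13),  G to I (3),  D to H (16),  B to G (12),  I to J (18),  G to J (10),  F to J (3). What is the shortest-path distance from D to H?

Some routes from D to H:
D → J → B → H: 9 + 6 + 24 = 39
D → J → H: 9 + 6 = 15
D → E → B → J → H: 13 + 10 + 6 + 6 = 35
D → H: 16
D → E → C → H: 13 + 8 + 14 = 35
D → J → B → E → C → H: 9 + 6 + 10 + 8 + 14 = 47
The minimum is 15.

15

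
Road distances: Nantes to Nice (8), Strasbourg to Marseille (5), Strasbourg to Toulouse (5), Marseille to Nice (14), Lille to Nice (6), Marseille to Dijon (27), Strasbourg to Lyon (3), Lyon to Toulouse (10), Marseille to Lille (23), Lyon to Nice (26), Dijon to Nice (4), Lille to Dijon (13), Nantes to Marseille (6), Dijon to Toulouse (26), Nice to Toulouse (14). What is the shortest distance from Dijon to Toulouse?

Checking several routes:
Dijon→Nice→Marseille→Strasbourg→Toulouse: 4 + 14 + 5 + 5 = 28
Dijon→Toulouse: 26
Dijon→Nice→Toulouse: 4 + 14 = 18
Dijon→Nice→Nantes→Marseille→Strasbourg→Toulouse: 4 + 8 + 6 + 5 + 5 = 28
Dijon→Nice→Marseille→Strasbourg→Lyon→Toulouse: 4 + 14 + 5 + 3 + 10 = 36
Dijon→Lille→Nice→Toulouse: 13 + 6 + 14 = 33
Shortest: 18.

18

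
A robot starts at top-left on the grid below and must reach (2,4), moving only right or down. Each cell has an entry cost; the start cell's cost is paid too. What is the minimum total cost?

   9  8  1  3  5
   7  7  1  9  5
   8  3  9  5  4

35

Path r0c0 r0c1 r0c2 r0c3 r0c4 r1c4 r2c4: 9 + 8 + 1 + 3 + 5 + 5 + 4 = 35.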